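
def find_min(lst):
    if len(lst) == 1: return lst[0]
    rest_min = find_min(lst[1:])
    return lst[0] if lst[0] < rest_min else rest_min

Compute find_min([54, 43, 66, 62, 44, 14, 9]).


find_min([54, 43, 66, 62, 44, 14, 9]): compare 54 with find_min([43, 66, 62, 44, 14, 9])
find_min([43, 66, 62, 44, 14, 9]): compare 43 with find_min([66, 62, 44, 14, 9])
find_min([66, 62, 44, 14, 9]): compare 66 with find_min([62, 44, 14, 9])
find_min([62, 44, 14, 9]): compare 62 with find_min([44, 14, 9])
find_min([44, 14, 9]): compare 44 with find_min([14, 9])
find_min([14, 9]): compare 14 with find_min([9])
find_min([9]) = 9  (base case)
Compare 14 with 9 -> 9
Compare 44 with 9 -> 9
Compare 62 with 9 -> 9
Compare 66 with 9 -> 9
Compare 43 with 9 -> 9
Compare 54 with 9 -> 9

9


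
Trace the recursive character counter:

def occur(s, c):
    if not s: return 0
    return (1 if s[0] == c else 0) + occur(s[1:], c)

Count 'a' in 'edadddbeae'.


s[0]='e' != 'a' -> 0
s[0]='d' != 'a' -> 0
s[0]='a' == 'a' -> 1
s[0]='d' != 'a' -> 0
s[0]='d' != 'a' -> 0
s[0]='d' != 'a' -> 0
s[0]='b' != 'a' -> 0
s[0]='e' != 'a' -> 0
s[0]='a' == 'a' -> 1
s[0]='e' != 'a' -> 0
Sum: 0 + 0 + 1 + 0 + 0 + 0 + 0 + 0 + 1 + 0 = 2

2


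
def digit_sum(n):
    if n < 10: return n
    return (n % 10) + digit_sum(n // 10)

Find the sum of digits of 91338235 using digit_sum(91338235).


digit_sum(91338235) = 5 + digit_sum(9133823)
digit_sum(9133823) = 3 + digit_sum(913382)
digit_sum(913382) = 2 + digit_sum(91338)
digit_sum(91338) = 8 + digit_sum(9133)
digit_sum(9133) = 3 + digit_sum(913)
digit_sum(913) = 3 + digit_sum(91)
digit_sum(91) = 1 + digit_sum(9)
digit_sum(9) = 9  (base case)
Total: 5 + 3 + 2 + 8 + 3 + 3 + 1 + 9 = 34

34


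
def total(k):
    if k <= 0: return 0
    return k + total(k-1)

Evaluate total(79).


total(79)
= 79 + 78 + 77 + 76 + 75 + 74 + 73 + 72 + 71 + 70 + 69 + 68 + 67 + 66 + 65 + 64 + 63 + 62 + 61 + 60 + 59 + 58 + 57 + 56 + 55 + 54 + 53 + 52 + 51 + 50 + 49 + 48 + 47 + 46 + 45 + 44 + 43 + 42 + 41 + 40 + 39 + 38 + 37 + 36 + 35 + 34 + 33 + 32 + 31 + 30 + 29 + 28 + 27 + 26 + 25 + 24 + 23 + 22 + 21 + 20 + 19 + 18 + 17 + 16 + 15 + 14 + 13 + 12 + 11 + 10 + 9 + 8 + 7 + 6 + 5 + 4 + 3 + 2 + 1 + total(0)
= 79 + 78 + 77 + 76 + 75 + 74 + 73 + 72 + 71 + 70 + 69 + 68 + 67 + 66 + 65 + 64 + 63 + 62 + 61 + 60 + 59 + 58 + 57 + 56 + 55 + 54 + 53 + 52 + 51 + 50 + 49 + 48 + 47 + 46 + 45 + 44 + 43 + 42 + 41 + 40 + 39 + 38 + 37 + 36 + 35 + 34 + 33 + 32 + 31 + 30 + 29 + 28 + 27 + 26 + 25 + 24 + 23 + 22 + 21 + 20 + 19 + 18 + 17 + 16 + 15 + 14 + 13 + 12 + 11 + 10 + 9 + 8 + 7 + 6 + 5 + 4 + 3 + 2 + 1 + 0
= 3160

3160


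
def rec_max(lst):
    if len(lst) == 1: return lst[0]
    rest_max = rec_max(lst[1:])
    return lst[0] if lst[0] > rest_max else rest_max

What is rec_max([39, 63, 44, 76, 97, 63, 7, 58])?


rec_max([39, 63, 44, 76, 97, 63, 7, 58]): compare 39 with rec_max([63, 44, 76, 97, 63, 7, 58])
rec_max([63, 44, 76, 97, 63, 7, 58]): compare 63 with rec_max([44, 76, 97, 63, 7, 58])
rec_max([44, 76, 97, 63, 7, 58]): compare 44 with rec_max([76, 97, 63, 7, 58])
rec_max([76, 97, 63, 7, 58]): compare 76 with rec_max([97, 63, 7, 58])
rec_max([97, 63, 7, 58]): compare 97 with rec_max([63, 7, 58])
rec_max([63, 7, 58]): compare 63 with rec_max([7, 58])
rec_max([7, 58]): compare 7 with rec_max([58])
rec_max([58]) = 58  (base case)
Compare 7 with 58 -> 58
Compare 63 with 58 -> 63
Compare 97 with 63 -> 97
Compare 76 with 97 -> 97
Compare 44 with 97 -> 97
Compare 63 with 97 -> 97
Compare 39 with 97 -> 97

97


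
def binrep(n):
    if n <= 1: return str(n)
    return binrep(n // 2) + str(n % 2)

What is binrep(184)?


binrep(184) = binrep(92) + '0'
binrep(92) = binrep(46) + '0'
binrep(46) = binrep(23) + '0'
binrep(23) = binrep(11) + '1'
binrep(11) = binrep(5) + '1'
binrep(5) = binrep(2) + '1'
binrep(2) = binrep(1) + '0'
binrep(1) = '1'  (base case)
Concatenating: '1' + '0' + '1' + '1' + '1' + '0' + '0' + '0' = '10111000'

10111000


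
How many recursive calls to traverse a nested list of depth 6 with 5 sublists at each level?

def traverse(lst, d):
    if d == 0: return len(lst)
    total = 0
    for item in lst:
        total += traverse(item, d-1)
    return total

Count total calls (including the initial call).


At depth 0 (root): 1 call
At depth 1: each of 1 parents calls traverse on 5 children = 5 calls
At depth 2: each of 5 parents calls traverse on 5 children = 25 calls
At depth 3: each of 25 parents calls traverse on 5 children = 125 calls
At depth 4: each of 125 parents calls traverse on 5 children = 625 calls
At depth 5: each of 625 parents calls traverse on 5 children = 3125 calls
At depth 6: each of 3125 parents calls traverse on 5 children = 15625 calls
Total: 1 + 5 + 25 + 125 + 625 + 3125 + 15625 = 19531

19531


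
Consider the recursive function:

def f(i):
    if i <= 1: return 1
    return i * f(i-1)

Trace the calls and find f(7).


f(7)
= 7 * f(6)
= 7 * 6 * f(5)
= 7 * 6 * 5 * f(4)
= 7 * 6 * 5 * 4 * f(3)
= 7 * 6 * 5 * 4 * 3 * f(2)
= 7 * 6 * 5 * 4 * 3 * 2 * f(1)
= 7 * 6 * 5 * 4 * 3 * 2 * 1
= 5040

5040


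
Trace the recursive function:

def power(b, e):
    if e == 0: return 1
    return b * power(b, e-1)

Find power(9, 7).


power(9, 7)
= 9 * power(9, 6)
= 9 * 9 * power(9, 5)
= 9 * 9 * 9 * power(9, 4)
= 9 * 9 * 9 * 9 * power(9, 3)
= 9 * 9 * 9 * 9 * 9 * power(9, 2)
= 9 * 9 * 9 * 9 * 9 * 9 * power(9, 1)
= 9 * 9 * 9 * 9 * 9 * 9 * 9 * power(9, 0)
= 9 * 9 * 9 * 9 * 9 * 9 * 9 * 1
= 4782969

4782969


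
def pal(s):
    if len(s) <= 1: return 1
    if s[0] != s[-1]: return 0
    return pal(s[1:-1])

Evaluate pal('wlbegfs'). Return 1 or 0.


pal('wlbegfs'): s[0]='w' != s[-1]='s' -> return 0
Result: 0 (not a palindrome)

0


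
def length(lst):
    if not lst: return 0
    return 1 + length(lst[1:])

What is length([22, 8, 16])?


length([22, 8, 16]) = 1 + length([8, 16])
length([8, 16]) = 1 + length([16])
length([16]) = 1 + length([])
length([]) = 0  (base case)
Unwinding: 1 + 1 + 1 + 0 = 3

3


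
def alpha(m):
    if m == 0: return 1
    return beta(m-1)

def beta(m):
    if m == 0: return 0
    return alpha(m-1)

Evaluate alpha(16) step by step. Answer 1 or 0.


alpha(16) = beta(15)
beta(15) = alpha(14)
alpha(14) = beta(13)
beta(13) = alpha(12)
alpha(12) = beta(11)
beta(11) = alpha(10)
alpha(10) = beta(9)
beta(9) = alpha(8)
alpha(8) = beta(7)
beta(7) = alpha(6)
alpha(6) = beta(5)
beta(5) = alpha(4)
alpha(4) = beta(3)
beta(3) = alpha(2)
alpha(2) = beta(1)
beta(1) = alpha(0)
alpha(0) = 1  (base case)
Result: 1

1


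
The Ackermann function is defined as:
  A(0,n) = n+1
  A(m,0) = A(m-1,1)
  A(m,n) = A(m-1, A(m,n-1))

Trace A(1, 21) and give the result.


A(1, 21) = A(0, A(1, 20))
  A(1, 20) = A(0, A(1, 19))
    A(1, 19) = A(0, A(1, 18))
      A(1, 18) = A(0, A(1, 17))
        A(1, 17) = A(0, A(1, 16))
          A(1, 16) = A(0, A(1, 15))
          A(1, 15) = A(0, A(1, 14))
          A(1, 14) = A(0, A(1, 13))
          A(1, 13) = A(0, A(1, 12))
          A(1, 12) = A(0, A(1, 11))
          A(1, 11) = A(0, A(1, 10))
          A(1, 10) = A(0, A(1, 9))
          A(1, 9) = A(0, A(1, 8))
          A(1, 8) = A(0, A(1, 7))
          A(1, 7) = A(0, A(1, 6))
          A(1, 6) = A(0, A(1, 5))
          A(1, 5) = A(0, A(1, 4))
          A(1, 4) = A(0, A(1, 3))
          A(1, 3) = A(0, A(1, 2))
          A(1, 2) = A(0, A(1, 1))
          A(1, 1) = A(0, A(1, 0))
          A(1, 0) = A(0, 1)
          A(0, 1) = 2
            = A(0, 2)
          A(0, 2) = 3
... (trace truncated)
Result: A(1, 21) = 23

23


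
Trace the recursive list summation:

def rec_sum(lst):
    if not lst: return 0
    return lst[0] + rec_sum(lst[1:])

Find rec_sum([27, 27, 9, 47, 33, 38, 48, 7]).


rec_sum([27, 27, 9, 47, 33, 38, 48, 7]) = 27 + rec_sum([27, 9, 47, 33, 38, 48, 7])
rec_sum([27, 9, 47, 33, 38, 48, 7]) = 27 + rec_sum([9, 47, 33, 38, 48, 7])
rec_sum([9, 47, 33, 38, 48, 7]) = 9 + rec_sum([47, 33, 38, 48, 7])
rec_sum([47, 33, 38, 48, 7]) = 47 + rec_sum([33, 38, 48, 7])
rec_sum([33, 38, 48, 7]) = 33 + rec_sum([38, 48, 7])
rec_sum([38, 48, 7]) = 38 + rec_sum([48, 7])
rec_sum([48, 7]) = 48 + rec_sum([7])
rec_sum([7]) = 7 + rec_sum([])
rec_sum([]) = 0  (base case)
Total: 27 + 27 + 9 + 47 + 33 + 38 + 48 + 7 + 0 = 236

236


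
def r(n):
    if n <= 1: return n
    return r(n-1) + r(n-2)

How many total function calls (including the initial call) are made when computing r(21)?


Let C(n) = total calls for r(n)
C(0) = 1, C(1) = 1
C(2) = 1 + C(1) + C(0) = 1 + 1 + 1 = 3
C(3) = 1 + C(2) + C(1) = 1 + 3 + 1 = 5
C(4) = 1 + C(3) + C(2) = 1 + 5 + 3 = 9
C(5) = 1 + C(4) + C(3) = 1 + 9 + 5 = 15
C(6) = 1 + C(5) + C(4) = 1 + 15 + 9 = 25
C(7) = 1 + C(6) + C(5) = 1 + 25 + 15 = 41
C(8) = 1 + C(7) + C(6) = 1 + 41 + 25 = 67
C(9) = 1 + C(8) + C(7) = 1 + 67 + 41 = 109
C(10) = 1 + C(9) + C(8) = 1 + 109 + 67 = 177
C(11) = 1 + C(10) + C(9) = 1 + 177 + 109 = 287
C(12) = 1 + C(11) + C(10) = 1 + 287 + 177 = 465
C(13) = 1 + C(12) + C(11) = 1 + 465 + 287 = 753
C(14) = 1 + C(13) + C(12) = 1 + 753 + 465 = 1219
C(15) = 1 + C(14) + C(13) = 1 + 1219 + 753 = 1973
C(16) = 1 + C(15) + C(14) = 1 + 1973 + 1219 = 3193
C(17) = 1 + C(16) + C(15) = 1 + 3193 + 1973 = 5167
C(18) = 1 + C(17) + C(16) = 1 + 5167 + 3193 = 8361
C(19) = 1 + C(18) + C(17) = 1 + 8361 + 5167 = 13529
C(20) = 1 + C(19) + C(18) = 1 + 13529 + 8361 = 21891
C(21) = 1 + C(20) + C(19) = 1 + 21891 + 13529 = 35421

35421


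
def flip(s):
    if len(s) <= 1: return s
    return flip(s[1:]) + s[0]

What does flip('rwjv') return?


flip('rwjv') = flip('wjv') + 'r'
flip('wjv') = flip('jv') + 'w'
flip('jv') = flip('v') + 'j'
flip('v') = 'v'  (base case)
Concatenating: 'v' + 'j' + 'w' + 'r' = 'vjwr'

vjwr


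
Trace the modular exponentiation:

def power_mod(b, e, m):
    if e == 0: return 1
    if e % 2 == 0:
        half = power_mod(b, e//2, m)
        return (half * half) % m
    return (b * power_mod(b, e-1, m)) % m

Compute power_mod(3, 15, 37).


power_mod(3, 15, 37): e is odd, compute power_mod(3, 14, 37)
  power_mod(3, 14, 37): e is even, compute power_mod(3, 7, 37)
    power_mod(3, 7, 37): e is odd, compute power_mod(3, 6, 37)
      power_mod(3, 6, 37): e is even, compute power_mod(3, 3, 37)
        power_mod(3, 3, 37): e is odd, compute power_mod(3, 2, 37)
          power_mod(3, 2, 37): e is even, compute power_mod(3, 1, 37)
          power_mod(3, 1, 37): e is odd, compute power_mod(3, 0, 37)
          power_mod(3, 0, 37) = 1
          (3 * 1) % 37 = 3
          half=3, (3*3) % 37 = 9
        (3 * 9) % 37 = 27
      half=27, (27*27) % 37 = 26
    (3 * 26) % 37 = 4
  half=4, (4*4) % 37 = 16
(3 * 16) % 37 = 11

11


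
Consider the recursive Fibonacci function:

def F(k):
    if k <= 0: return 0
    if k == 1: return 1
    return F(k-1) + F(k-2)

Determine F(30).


Computing F(30) bottom-up:
F(0) = 0
F(1) = 1
F(2) = F(1) + F(0) = 1 + 0 = 1
F(3) = F(2) + F(1) = 1 + 1 = 2
F(4) = F(3) + F(2) = 2 + 1 = 3
F(5) = F(4) + F(3) = 3 + 2 = 5
F(6) = F(5) + F(4) = 5 + 3 = 8
F(7) = F(6) + F(5) = 8 + 5 = 13
F(8) = F(7) + F(6) = 13 + 8 = 21
F(9) = F(8) + F(7) = 21 + 13 = 34
F(10) = F(9) + F(8) = 34 + 21 = 55
F(11) = F(10) + F(9) = 55 + 34 = 89
F(12) = F(11) + F(10) = 89 + 55 = 144
F(13) = F(12) + F(11) = 144 + 89 = 233
F(14) = F(13) + F(12) = 233 + 144 = 377
F(15) = F(14) + F(13) = 377 + 233 = 610
F(16) = F(15) + F(14) = 610 + 377 = 987
F(17) = F(16) + F(15) = 987 + 610 = 1597
F(18) = F(17) + F(16) = 1597 + 987 = 2584
F(19) = F(18) + F(17) = 2584 + 1597 = 4181
F(20) = F(19) + F(18) = 4181 + 2584 = 6765
F(21) = F(20) + F(19) = 6765 + 4181 = 10946
F(22) = F(21) + F(20) = 10946 + 6765 = 17711
F(23) = F(22) + F(21) = 17711 + 10946 = 28657
F(24) = F(23) + F(22) = 28657 + 17711 = 46368
F(25) = F(24) + F(23) = 46368 + 28657 = 75025
F(26) = F(25) + F(24) = 75025 + 46368 = 121393
F(27) = F(26) + F(25) = 121393 + 75025 = 196418
F(28) = F(27) + F(26) = 196418 + 121393 = 317811
F(29) = F(28) + F(27) = 317811 + 196418 = 514229
F(30) = F(29) + F(28) = 514229 + 317811 = 832040

832040


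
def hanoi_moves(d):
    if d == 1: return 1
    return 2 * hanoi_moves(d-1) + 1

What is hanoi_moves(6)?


hanoi_moves(6) = 2 * hanoi_moves(5) + 1
hanoi_moves(5) = 2 * hanoi_moves(4) + 1
hanoi_moves(4) = 2 * hanoi_moves(3) + 1
hanoi_moves(3) = 2 * hanoi_moves(2) + 1
hanoi_moves(2) = 2 * hanoi_moves(1) + 1
hanoi_moves(1) = 1  (base case)
hanoi_moves(2) = 2 * 1 + 1 = 3
hanoi_moves(3) = 2 * 3 + 1 = 7
hanoi_moves(4) = 2 * 7 + 1 = 15
hanoi_moves(5) = 2 * 15 + 1 = 31
hanoi_moves(6) = 2 * 31 + 1 = 63

63


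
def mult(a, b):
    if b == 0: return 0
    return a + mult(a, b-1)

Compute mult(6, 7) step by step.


mult(6, 7) = 6 + mult(6, 6)
mult(6, 6) = 6 + mult(6, 5)
mult(6, 5) = 6 + mult(6, 4)
mult(6, 4) = 6 + mult(6, 3)
mult(6, 3) = 6 + mult(6, 2)
mult(6, 2) = 6 + mult(6, 1)
mult(6, 1) = 6 + mult(6, 0)
mult(6, 0) = 0  (base case)
Total: 6 + 6 + 6 + 6 + 6 + 6 + 6 + 0 = 42

42


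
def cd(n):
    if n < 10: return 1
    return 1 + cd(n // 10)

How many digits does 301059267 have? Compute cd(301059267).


cd(301059267) = 1 + cd(30105926)
cd(30105926) = 1 + cd(3010592)
cd(3010592) = 1 + cd(301059)
cd(301059) = 1 + cd(30105)
cd(30105) = 1 + cd(3010)
cd(3010) = 1 + cd(301)
cd(301) = 1 + cd(30)
cd(30) = 1 + cd(3)
cd(3) = 1  (base case: 3 < 10)
Unwinding: 1 + 1 + 1 + 1 + 1 + 1 + 1 + 1 + 1 = 9

9


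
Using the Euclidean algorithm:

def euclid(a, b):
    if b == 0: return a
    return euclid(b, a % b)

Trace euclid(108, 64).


euclid(108, 64) = euclid(64, 44)
euclid(64, 44) = euclid(44, 20)
euclid(44, 20) = euclid(20, 4)
euclid(20, 4) = euclid(4, 0)
euclid(4, 0) = 4  (base case)

4


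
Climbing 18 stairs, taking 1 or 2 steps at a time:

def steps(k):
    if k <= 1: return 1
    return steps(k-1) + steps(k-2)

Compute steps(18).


Building up from base cases:
steps(0) = 1
steps(1) = 1
steps(2) = steps(1) + steps(0) = 1 + 1 = 2
steps(3) = steps(2) + steps(1) = 2 + 1 = 3
steps(4) = steps(3) + steps(2) = 3 + 2 = 5
steps(5) = steps(4) + steps(3) = 5 + 3 = 8
steps(6) = steps(5) + steps(4) = 8 + 5 = 13
steps(7) = steps(6) + steps(5) = 13 + 8 = 21
steps(8) = steps(7) + steps(6) = 21 + 13 = 34
steps(9) = steps(8) + steps(7) = 34 + 21 = 55
steps(10) = steps(9) + steps(8) = 55 + 34 = 89
steps(11) = steps(10) + steps(9) = 89 + 55 = 144
steps(12) = steps(11) + steps(10) = 144 + 89 = 233
steps(13) = steps(12) + steps(11) = 233 + 144 = 377
steps(14) = steps(13) + steps(12) = 377 + 233 = 610
steps(15) = steps(14) + steps(13) = 610 + 377 = 987
steps(16) = steps(15) + steps(14) = 987 + 610 = 1597
steps(17) = steps(16) + steps(15) = 1597 + 987 = 2584
steps(18) = steps(17) + steps(16) = 2584 + 1597 = 4181

4181


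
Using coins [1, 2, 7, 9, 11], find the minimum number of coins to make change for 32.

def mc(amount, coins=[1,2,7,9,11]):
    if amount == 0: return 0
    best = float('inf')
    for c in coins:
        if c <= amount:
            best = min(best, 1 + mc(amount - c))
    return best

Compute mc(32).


Building up with DP:
mc(0) = 0
mc(1) = min(1+mc(0)=1+0=1) = 1
mc(2) = min(1+mc(1)=1+1=2, 1+mc(0)=1+0=1) = 1
mc(3) = min(1+mc(2)=1+1=2, 1+mc(1)=1+1=2) = 2
mc(4) = min(1+mc(3)=1+2=3, 1+mc(2)=1+1=2) = 2
mc(5) = min(1+mc(4)=1+2=3, 1+mc(3)=1+2=3) = 3
mc(6) = min(1+mc(5)=1+3=4, 1+mc(4)=1+2=3) = 3
mc(7) = min(1+mc(6)=1+3=4, 1+mc(5)=1+3=4, 1+mc(0)=1+0=1) = 1
mc(8) = min(1+mc(7)=1+1=2, 1+mc(6)=1+3=4, 1+mc(1)=1+1=2) = 2
mc(9) = min(1+mc(8)=1+2=3, 1+mc(7)=1+1=2, 1+mc(2)=1+1=2, 1+mc(0)=1+0=1) = 1
mc(10) = min(1+mc(9)=1+1=2, 1+mc(8)=1+2=3, 1+mc(3)=1+2=3, 1+mc(1)=1+1=2) = 2
mc(11) = min(1+mc(10)=1+2=3, 1+mc(9)=1+1=2, 1+mc(4)=1+2=3, 1+mc(2)=1+1=2, 1+mc(0)=1+0=1) = 1
mc(12) = min(1+mc(11)=1+1=2, 1+mc(10)=1+2=3, 1+mc(5)=1+3=4, 1+mc(3)=1+2=3, 1+mc(1)=1+1=2) = 2
mc(13) = min(1+mc(12)=1+2=3, 1+mc(11)=1+1=2, 1+mc(6)=1+3=4, 1+mc(4)=1+2=3, 1+mc(2)=1+1=2) = 2
mc(14) = min(1+mc(13)=1+2=3, 1+mc(12)=1+2=3, 1+mc(7)=1+1=2, 1+mc(5)=1+3=4, 1+mc(3)=1+2=3) = 2
mc(15) = min(1+mc(14)=1+2=3, 1+mc(13)=1+2=3, 1+mc(8)=1+2=3, 1+mc(6)=1+3=4, 1+mc(4)=1+2=3) = 3
mc(16) = min(1+mc(15)=1+3=4, 1+mc(14)=1+2=3, 1+mc(9)=1+1=2, 1+mc(7)=1+1=2, 1+mc(5)=1+3=4) = 2
mc(17) = min(1+mc(16)=1+2=3, 1+mc(15)=1+3=4, 1+mc(10)=1+2=3, 1+mc(8)=1+2=3, 1+mc(6)=1+3=4) = 3
mc(18) = min(1+mc(17)=1+3=4, 1+mc(16)=1+2=3, 1+mc(11)=1+1=2, 1+mc(9)=1+1=2, 1+mc(7)=1+1=2) = 2
mc(19) = min(1+mc(18)=1+2=3, 1+mc(17)=1+3=4, 1+mc(12)=1+2=3, 1+mc(10)=1+2=3, 1+mc(8)=1+2=3) = 3
mc(20) = min(1+mc(19)=1+3=4, 1+mc(18)=1+2=3, 1+mc(13)=1+2=3, 1+mc(11)=1+1=2, 1+mc(9)=1+1=2) = 2
mc(21) = min(1+mc(20)=1+2=3, 1+mc(19)=1+3=4, 1+mc(14)=1+2=3, 1+mc(12)=1+2=3, 1+mc(10)=1+2=3) = 3
mc(22) = min(1+mc(21)=1+3=4, 1+mc(20)=1+2=3, 1+mc(15)=1+3=4, 1+mc(13)=1+2=3, 1+mc(11)=1+1=2) = 2
mc(23) = min(1+mc(22)=1+2=3, 1+mc(21)=1+3=4, 1+mc(16)=1+2=3, 1+mc(14)=1+2=3, 1+mc(12)=1+2=3) = 3
mc(24) = min(1+mc(23)=1+3=4, 1+mc(22)=1+2=3, 1+mc(17)=1+3=4, 1+mc(15)=1+3=4, 1+mc(13)=1+2=3) = 3
mc(25) = min(1+mc(24)=1+3=4, 1+mc(23)=1+3=4, 1+mc(18)=1+2=3, 1+mc(16)=1+2=3, 1+mc(14)=1+2=3) = 3
mc(26) = min(1+mc(25)=1+3=4, 1+mc(24)=1+3=4, 1+mc(19)=1+3=4, 1+mc(17)=1+3=4, 1+mc(15)=1+3=4) = 4
mc(27) = min(1+mc(26)=1+4=5, 1+mc(25)=1+3=4, 1+mc(20)=1+2=3, 1+mc(18)=1+2=3, 1+mc(16)=1+2=3) = 3
mc(28) = min(1+mc(27)=1+3=4, 1+mc(26)=1+4=5, 1+mc(21)=1+3=4, 1+mc(19)=1+3=4, 1+mc(17)=1+3=4) = 4
mc(29) = min(1+mc(28)=1+4=5, 1+mc(27)=1+3=4, 1+mc(22)=1+2=3, 1+mc(20)=1+2=3, 1+mc(18)=1+2=3) = 3
mc(30) = min(1+mc(29)=1+3=4, 1+mc(28)=1+4=5, 1+mc(23)=1+3=4, 1+mc(21)=1+3=4, 1+mc(19)=1+3=4) = 4
mc(31) = min(1+mc(30)=1+4=5, 1+mc(29)=1+3=4, 1+mc(24)=1+3=4, 1+mc(22)=1+2=3, 1+mc(20)=1+2=3) = 3
mc(32) = min(1+mc(31)=1+3=4, 1+mc(30)=1+4=5, 1+mc(25)=1+3=4, 1+mc(23)=1+3=4, 1+mc(21)=1+3=4) = 4

4


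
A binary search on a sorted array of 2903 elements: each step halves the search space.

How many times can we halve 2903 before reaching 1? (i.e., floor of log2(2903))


2903 / 2 = 1451
1451 / 2 = 725
725 / 2 = 362
362 / 2 = 181
181 / 2 = 90
90 / 2 = 45
45 / 2 = 22
22 / 2 = 11
11 / 2 = 5
5 / 2 = 2
2 / 2 = 1
Reached 1 after 11 halvings

11


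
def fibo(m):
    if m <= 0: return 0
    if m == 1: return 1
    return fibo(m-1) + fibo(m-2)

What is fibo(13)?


Computing fibo(13) bottom-up:
fibo(0) = 0
fibo(1) = 1
fibo(2) = fibo(1) + fibo(0) = 1 + 0 = 1
fibo(3) = fibo(2) + fibo(1) = 1 + 1 = 2
fibo(4) = fibo(3) + fibo(2) = 2 + 1 = 3
fibo(5) = fibo(4) + fibo(3) = 3 + 2 = 5
fibo(6) = fibo(5) + fibo(4) = 5 + 3 = 8
fibo(7) = fibo(6) + fibo(5) = 8 + 5 = 13
fibo(8) = fibo(7) + fibo(6) = 13 + 8 = 21
fibo(9) = fibo(8) + fibo(7) = 21 + 13 = 34
fibo(10) = fibo(9) + fibo(8) = 34 + 21 = 55
fibo(11) = fibo(10) + fibo(9) = 55 + 34 = 89
fibo(12) = fibo(11) + fibo(10) = 89 + 55 = 144
fibo(13) = fibo(12) + fibo(11) = 144 + 89 = 233

233


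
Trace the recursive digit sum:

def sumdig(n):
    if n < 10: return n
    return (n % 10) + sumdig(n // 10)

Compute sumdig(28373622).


sumdig(28373622) = 2 + sumdig(2837362)
sumdig(2837362) = 2 + sumdig(283736)
sumdig(283736) = 6 + sumdig(28373)
sumdig(28373) = 3 + sumdig(2837)
sumdig(2837) = 7 + sumdig(283)
sumdig(283) = 3 + sumdig(28)
sumdig(28) = 8 + sumdig(2)
sumdig(2) = 2  (base case)
Total: 2 + 2 + 6 + 3 + 7 + 3 + 8 + 2 = 33

33


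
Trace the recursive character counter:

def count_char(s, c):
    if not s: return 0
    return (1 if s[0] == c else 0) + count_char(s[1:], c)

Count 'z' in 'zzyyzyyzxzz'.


s[0]='z' == 'z' -> 1
s[0]='z' == 'z' -> 1
s[0]='y' != 'z' -> 0
s[0]='y' != 'z' -> 0
s[0]='z' == 'z' -> 1
s[0]='y' != 'z' -> 0
s[0]='y' != 'z' -> 0
s[0]='z' == 'z' -> 1
s[0]='x' != 'z' -> 0
s[0]='z' == 'z' -> 1
s[0]='z' == 'z' -> 1
Sum: 1 + 1 + 0 + 0 + 1 + 0 + 0 + 1 + 0 + 1 + 1 = 6

6


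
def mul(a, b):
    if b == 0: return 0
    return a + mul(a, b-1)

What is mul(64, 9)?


mul(64, 9) = 64 + mul(64, 8)
mul(64, 8) = 64 + mul(64, 7)
mul(64, 7) = 64 + mul(64, 6)
mul(64, 6) = 64 + mul(64, 5)
mul(64, 5) = 64 + mul(64, 4)
mul(64, 4) = 64 + mul(64, 3)
mul(64, 3) = 64 + mul(64, 2)
mul(64, 2) = 64 + mul(64, 1)
mul(64, 1) = 64 + mul(64, 0)
mul(64, 0) = 0  (base case)
Total: 64 + 64 + 64 + 64 + 64 + 64 + 64 + 64 + 64 + 0 = 576

576


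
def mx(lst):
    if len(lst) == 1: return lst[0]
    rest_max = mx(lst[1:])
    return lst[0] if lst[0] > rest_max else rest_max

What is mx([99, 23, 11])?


mx([99, 23, 11]): compare 99 with mx([23, 11])
mx([23, 11]): compare 23 with mx([11])
mx([11]) = 11  (base case)
Compare 23 with 11 -> 23
Compare 99 with 23 -> 99

99


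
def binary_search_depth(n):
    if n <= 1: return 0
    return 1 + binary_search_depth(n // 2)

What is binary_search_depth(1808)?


1808 / 2 = 904
904 / 2 = 452
452 / 2 = 226
226 / 2 = 113
113 / 2 = 56
56 / 2 = 28
28 / 2 = 14
14 / 2 = 7
7 / 2 = 3
3 / 2 = 1
Reached 1 after 10 halvings

10


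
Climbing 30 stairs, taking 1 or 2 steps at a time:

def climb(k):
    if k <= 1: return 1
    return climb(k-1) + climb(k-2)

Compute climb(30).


Building up from base cases:
climb(0) = 1
climb(1) = 1
climb(2) = climb(1) + climb(0) = 1 + 1 = 2
climb(3) = climb(2) + climb(1) = 2 + 1 = 3
climb(4) = climb(3) + climb(2) = 3 + 2 = 5
climb(5) = climb(4) + climb(3) = 5 + 3 = 8
climb(6) = climb(5) + climb(4) = 8 + 5 = 13
climb(7) = climb(6) + climb(5) = 13 + 8 = 21
climb(8) = climb(7) + climb(6) = 21 + 13 = 34
climb(9) = climb(8) + climb(7) = 34 + 21 = 55
climb(10) = climb(9) + climb(8) = 55 + 34 = 89
climb(11) = climb(10) + climb(9) = 89 + 55 = 144
climb(12) = climb(11) + climb(10) = 144 + 89 = 233
climb(13) = climb(12) + climb(11) = 233 + 144 = 377
climb(14) = climb(13) + climb(12) = 377 + 233 = 610
climb(15) = climb(14) + climb(13) = 610 + 377 = 987
climb(16) = climb(15) + climb(14) = 987 + 610 = 1597
climb(17) = climb(16) + climb(15) = 1597 + 987 = 2584
climb(18) = climb(17) + climb(16) = 2584 + 1597 = 4181
climb(19) = climb(18) + climb(17) = 4181 + 2584 = 6765
climb(20) = climb(19) + climb(18) = 6765 + 4181 = 10946
climb(21) = climb(20) + climb(19) = 10946 + 6765 = 17711
climb(22) = climb(21) + climb(20) = 17711 + 10946 = 28657
climb(23) = climb(22) + climb(21) = 28657 + 17711 = 46368
climb(24) = climb(23) + climb(22) = 46368 + 28657 = 75025
climb(25) = climb(24) + climb(23) = 75025 + 46368 = 121393
climb(26) = climb(25) + climb(24) = 121393 + 75025 = 196418
climb(27) = climb(26) + climb(25) = 196418 + 121393 = 317811
climb(28) = climb(27) + climb(26) = 317811 + 196418 = 514229
climb(29) = climb(28) + climb(27) = 514229 + 317811 = 832040
climb(30) = climb(29) + climb(28) = 832040 + 514229 = 1346269

1346269


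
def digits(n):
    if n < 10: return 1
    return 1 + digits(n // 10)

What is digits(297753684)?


digits(297753684) = 1 + digits(29775368)
digits(29775368) = 1 + digits(2977536)
digits(2977536) = 1 + digits(297753)
digits(297753) = 1 + digits(29775)
digits(29775) = 1 + digits(2977)
digits(2977) = 1 + digits(297)
digits(297) = 1 + digits(29)
digits(29) = 1 + digits(2)
digits(2) = 1  (base case: 2 < 10)
Unwinding: 1 + 1 + 1 + 1 + 1 + 1 + 1 + 1 + 1 = 9

9


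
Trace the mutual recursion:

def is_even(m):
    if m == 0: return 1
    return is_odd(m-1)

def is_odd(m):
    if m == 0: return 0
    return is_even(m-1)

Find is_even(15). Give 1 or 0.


is_even(15) = is_odd(14)
is_odd(14) = is_even(13)
is_even(13) = is_odd(12)
is_odd(12) = is_even(11)
is_even(11) = is_odd(10)
is_odd(10) = is_even(9)
is_even(9) = is_odd(8)
is_odd(8) = is_even(7)
is_even(7) = is_odd(6)
is_odd(6) = is_even(5)
is_even(5) = is_odd(4)
is_odd(4) = is_even(3)
is_even(3) = is_odd(2)
is_odd(2) = is_even(1)
is_even(1) = is_odd(0)
is_odd(0) = 0  (base case)
Result: 0

0


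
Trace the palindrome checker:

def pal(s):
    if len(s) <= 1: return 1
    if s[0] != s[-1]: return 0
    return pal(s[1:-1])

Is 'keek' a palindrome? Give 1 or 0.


pal('keek'): s[0]='k' == s[-1]='k' -> check pal('ee')
pal('ee'): s[0]='e' == s[-1]='e' -> check pal('')
pal(''): len <= 1 -> return 1  (base case)
Result: 1 (palindrome)

1


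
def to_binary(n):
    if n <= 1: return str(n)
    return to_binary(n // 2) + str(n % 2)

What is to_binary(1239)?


to_binary(1239) = to_binary(619) + '1'
to_binary(619) = to_binary(309) + '1'
to_binary(309) = to_binary(154) + '1'
to_binary(154) = to_binary(77) + '0'
to_binary(77) = to_binary(38) + '1'
to_binary(38) = to_binary(19) + '0'
to_binary(19) = to_binary(9) + '1'
to_binary(9) = to_binary(4) + '1'
to_binary(4) = to_binary(2) + '0'
to_binary(2) = to_binary(1) + '0'
to_binary(1) = '1'  (base case)
Concatenating: '1' + '0' + '0' + '1' + '1' + '0' + '1' + '0' + '1' + '1' + '1' = '10011010111'

10011010111


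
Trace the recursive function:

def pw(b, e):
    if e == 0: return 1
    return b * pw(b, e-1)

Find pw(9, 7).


pw(9, 7)
= 9 * pw(9, 6)
= 9 * 9 * pw(9, 5)
= 9 * 9 * 9 * pw(9, 4)
= 9 * 9 * 9 * 9 * pw(9, 3)
= 9 * 9 * 9 * 9 * 9 * pw(9, 2)
= 9 * 9 * 9 * 9 * 9 * 9 * pw(9, 1)
= 9 * 9 * 9 * 9 * 9 * 9 * 9 * pw(9, 0)
= 9 * 9 * 9 * 9 * 9 * 9 * 9 * 1
= 4782969

4782969


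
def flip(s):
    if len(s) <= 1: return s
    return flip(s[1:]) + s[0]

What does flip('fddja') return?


flip('fddja') = flip('ddja') + 'f'
flip('ddja') = flip('dja') + 'd'
flip('dja') = flip('ja') + 'd'
flip('ja') = flip('a') + 'j'
flip('a') = 'a'  (base case)
Concatenating: 'a' + 'j' + 'd' + 'd' + 'f' = 'ajddf'

ajddf


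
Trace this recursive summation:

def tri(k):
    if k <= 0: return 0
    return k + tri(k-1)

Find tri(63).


tri(63)
= 63 + 62 + 61 + 60 + 59 + 58 + 57 + 56 + 55 + 54 + 53 + 52 + 51 + 50 + 49 + 48 + 47 + 46 + 45 + 44 + 43 + 42 + 41 + 40 + 39 + 38 + 37 + 36 + 35 + 34 + 33 + 32 + 31 + 30 + 29 + 28 + 27 + 26 + 25 + 24 + 23 + 22 + 21 + 20 + 19 + 18 + 17 + 16 + 15 + 14 + 13 + 12 + 11 + 10 + 9 + 8 + 7 + 6 + 5 + 4 + 3 + 2 + 1 + tri(0)
= 63 + 62 + 61 + 60 + 59 + 58 + 57 + 56 + 55 + 54 + 53 + 52 + 51 + 50 + 49 + 48 + 47 + 46 + 45 + 44 + 43 + 42 + 41 + 40 + 39 + 38 + 37 + 36 + 35 + 34 + 33 + 32 + 31 + 30 + 29 + 28 + 27 + 26 + 25 + 24 + 23 + 22 + 21 + 20 + 19 + 18 + 17 + 16 + 15 + 14 + 13 + 12 + 11 + 10 + 9 + 8 + 7 + 6 + 5 + 4 + 3 + 2 + 1 + 0
= 2016

2016


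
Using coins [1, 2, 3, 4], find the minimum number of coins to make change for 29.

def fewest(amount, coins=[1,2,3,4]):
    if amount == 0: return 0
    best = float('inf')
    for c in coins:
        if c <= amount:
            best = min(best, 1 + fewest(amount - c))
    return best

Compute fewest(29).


Building up with DP:
fewest(0) = 0
fewest(1) = min(1+fewest(0)=1+0=1) = 1
fewest(2) = min(1+fewest(1)=1+1=2, 1+fewest(0)=1+0=1) = 1
fewest(3) = min(1+fewest(2)=1+1=2, 1+fewest(1)=1+1=2, 1+fewest(0)=1+0=1) = 1
fewest(4) = min(1+fewest(3)=1+1=2, 1+fewest(2)=1+1=2, 1+fewest(1)=1+1=2, 1+fewest(0)=1+0=1) = 1
fewest(5) = min(1+fewest(4)=1+1=2, 1+fewest(3)=1+1=2, 1+fewest(2)=1+1=2, 1+fewest(1)=1+1=2) = 2
fewest(6) = min(1+fewest(5)=1+2=3, 1+fewest(4)=1+1=2, 1+fewest(3)=1+1=2, 1+fewest(2)=1+1=2) = 2
fewest(7) = min(1+fewest(6)=1+2=3, 1+fewest(5)=1+2=3, 1+fewest(4)=1+1=2, 1+fewest(3)=1+1=2) = 2
fewest(8) = min(1+fewest(7)=1+2=3, 1+fewest(6)=1+2=3, 1+fewest(5)=1+2=3, 1+fewest(4)=1+1=2) = 2
fewest(9) = min(1+fewest(8)=1+2=3, 1+fewest(7)=1+2=3, 1+fewest(6)=1+2=3, 1+fewest(5)=1+2=3) = 3
fewest(10) = min(1+fewest(9)=1+3=4, 1+fewest(8)=1+2=3, 1+fewest(7)=1+2=3, 1+fewest(6)=1+2=3) = 3
fewest(11) = min(1+fewest(10)=1+3=4, 1+fewest(9)=1+3=4, 1+fewest(8)=1+2=3, 1+fewest(7)=1+2=3) = 3
fewest(12) = min(1+fewest(11)=1+3=4, 1+fewest(10)=1+3=4, 1+fewest(9)=1+3=4, 1+fewest(8)=1+2=3) = 3
fewest(13) = min(1+fewest(12)=1+3=4, 1+fewest(11)=1+3=4, 1+fewest(10)=1+3=4, 1+fewest(9)=1+3=4) = 4
fewest(14) = min(1+fewest(13)=1+4=5, 1+fewest(12)=1+3=4, 1+fewest(11)=1+3=4, 1+fewest(10)=1+3=4) = 4
fewest(15) = min(1+fewest(14)=1+4=5, 1+fewest(13)=1+4=5, 1+fewest(12)=1+3=4, 1+fewest(11)=1+3=4) = 4
fewest(16) = min(1+fewest(15)=1+4=5, 1+fewest(14)=1+4=5, 1+fewest(13)=1+4=5, 1+fewest(12)=1+3=4) = 4
fewest(17) = min(1+fewest(16)=1+4=5, 1+fewest(15)=1+4=5, 1+fewest(14)=1+4=5, 1+fewest(13)=1+4=5) = 5
fewest(18) = min(1+fewest(17)=1+5=6, 1+fewest(16)=1+4=5, 1+fewest(15)=1+4=5, 1+fewest(14)=1+4=5) = 5
fewest(19) = min(1+fewest(18)=1+5=6, 1+fewest(17)=1+5=6, 1+fewest(16)=1+4=5, 1+fewest(15)=1+4=5) = 5
fewest(20) = min(1+fewest(19)=1+5=6, 1+fewest(18)=1+5=6, 1+fewest(17)=1+5=6, 1+fewest(16)=1+4=5) = 5
fewest(21) = min(1+fewest(20)=1+5=6, 1+fewest(19)=1+5=6, 1+fewest(18)=1+5=6, 1+fewest(17)=1+5=6) = 6
fewest(22) = min(1+fewest(21)=1+6=7, 1+fewest(20)=1+5=6, 1+fewest(19)=1+5=6, 1+fewest(18)=1+5=6) = 6
fewest(23) = min(1+fewest(22)=1+6=7, 1+fewest(21)=1+6=7, 1+fewest(20)=1+5=6, 1+fewest(19)=1+5=6) = 6
fewest(24) = min(1+fewest(23)=1+6=7, 1+fewest(22)=1+6=7, 1+fewest(21)=1+6=7, 1+fewest(20)=1+5=6) = 6
fewest(25) = min(1+fewest(24)=1+6=7, 1+fewest(23)=1+6=7, 1+fewest(22)=1+6=7, 1+fewest(21)=1+6=7) = 7
fewest(26) = min(1+fewest(25)=1+7=8, 1+fewest(24)=1+6=7, 1+fewest(23)=1+6=7, 1+fewest(22)=1+6=7) = 7
fewest(27) = min(1+fewest(26)=1+7=8, 1+fewest(25)=1+7=8, 1+fewest(24)=1+6=7, 1+fewest(23)=1+6=7) = 7
fewest(28) = min(1+fewest(27)=1+7=8, 1+fewest(26)=1+7=8, 1+fewest(25)=1+7=8, 1+fewest(24)=1+6=7) = 7
fewest(29) = min(1+fewest(28)=1+7=8, 1+fewest(27)=1+7=8, 1+fewest(26)=1+7=8, 1+fewest(25)=1+7=8) = 8

8


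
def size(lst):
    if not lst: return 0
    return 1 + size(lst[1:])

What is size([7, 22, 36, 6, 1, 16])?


size([7, 22, 36, 6, 1, 16]) = 1 + size([22, 36, 6, 1, 16])
size([22, 36, 6, 1, 16]) = 1 + size([36, 6, 1, 16])
size([36, 6, 1, 16]) = 1 + size([6, 1, 16])
size([6, 1, 16]) = 1 + size([1, 16])
size([1, 16]) = 1 + size([16])
size([16]) = 1 + size([])
size([]) = 0  (base case)
Unwinding: 1 + 1 + 1 + 1 + 1 + 1 + 0 = 6

6


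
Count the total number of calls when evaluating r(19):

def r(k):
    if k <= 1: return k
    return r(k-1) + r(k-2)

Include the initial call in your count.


Let C(n) = total calls for r(n)
C(0) = 1, C(1) = 1
C(2) = 1 + C(1) + C(0) = 1 + 1 + 1 = 3
C(3) = 1 + C(2) + C(1) = 1 + 3 + 1 = 5
C(4) = 1 + C(3) + C(2) = 1 + 5 + 3 = 9
C(5) = 1 + C(4) + C(3) = 1 + 9 + 5 = 15
C(6) = 1 + C(5) + C(4) = 1 + 15 + 9 = 25
C(7) = 1 + C(6) + C(5) = 1 + 25 + 15 = 41
C(8) = 1 + C(7) + C(6) = 1 + 41 + 25 = 67
C(9) = 1 + C(8) + C(7) = 1 + 67 + 41 = 109
C(10) = 1 + C(9) + C(8) = 1 + 109 + 67 = 177
C(11) = 1 + C(10) + C(9) = 1 + 177 + 109 = 287
C(12) = 1 + C(11) + C(10) = 1 + 287 + 177 = 465
C(13) = 1 + C(12) + C(11) = 1 + 465 + 287 = 753
C(14) = 1 + C(13) + C(12) = 1 + 753 + 465 = 1219
C(15) = 1 + C(14) + C(13) = 1 + 1219 + 753 = 1973
C(16) = 1 + C(15) + C(14) = 1 + 1973 + 1219 = 3193
C(17) = 1 + C(16) + C(15) = 1 + 3193 + 1973 = 5167
C(18) = 1 + C(17) + C(16) = 1 + 5167 + 3193 = 8361
C(19) = 1 + C(18) + C(17) = 1 + 8361 + 5167 = 13529

13529


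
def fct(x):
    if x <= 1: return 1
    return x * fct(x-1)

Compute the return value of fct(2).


fct(2)
= 2 * fct(1)
= 2 * 1
= 2

2


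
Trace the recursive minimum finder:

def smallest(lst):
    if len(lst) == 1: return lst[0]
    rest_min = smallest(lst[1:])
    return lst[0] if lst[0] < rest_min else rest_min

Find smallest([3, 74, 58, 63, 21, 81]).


smallest([3, 74, 58, 63, 21, 81]): compare 3 with smallest([74, 58, 63, 21, 81])
smallest([74, 58, 63, 21, 81]): compare 74 with smallest([58, 63, 21, 81])
smallest([58, 63, 21, 81]): compare 58 with smallest([63, 21, 81])
smallest([63, 21, 81]): compare 63 with smallest([21, 81])
smallest([21, 81]): compare 21 with smallest([81])
smallest([81]) = 81  (base case)
Compare 21 with 81 -> 21
Compare 63 with 21 -> 21
Compare 58 with 21 -> 21
Compare 74 with 21 -> 21
Compare 3 with 21 -> 3

3


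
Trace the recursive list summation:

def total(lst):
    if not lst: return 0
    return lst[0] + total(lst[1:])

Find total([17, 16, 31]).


total([17, 16, 31]) = 17 + total([16, 31])
total([16, 31]) = 16 + total([31])
total([31]) = 31 + total([])
total([]) = 0  (base case)
Total: 17 + 16 + 31 + 0 = 64

64


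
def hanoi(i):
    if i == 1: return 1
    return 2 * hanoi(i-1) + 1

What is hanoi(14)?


hanoi(14) = 2 * hanoi(13) + 1
hanoi(13) = 2 * hanoi(12) + 1
hanoi(12) = 2 * hanoi(11) + 1
hanoi(11) = 2 * hanoi(10) + 1
hanoi(10) = 2 * hanoi(9) + 1
hanoi(9) = 2 * hanoi(8) + 1
hanoi(8) = 2 * hanoi(7) + 1
hanoi(7) = 2 * hanoi(6) + 1
hanoi(6) = 2 * hanoi(5) + 1
hanoi(5) = 2 * hanoi(4) + 1
hanoi(4) = 2 * hanoi(3) + 1
hanoi(3) = 2 * hanoi(2) + 1
hanoi(2) = 2 * hanoi(1) + 1
hanoi(1) = 1  (base case)
hanoi(2) = 2 * 1 + 1 = 3
hanoi(3) = 2 * 3 + 1 = 7
hanoi(4) = 2 * 7 + 1 = 15
hanoi(5) = 2 * 15 + 1 = 31
hanoi(6) = 2 * 31 + 1 = 63
hanoi(7) = 2 * 63 + 1 = 127
hanoi(8) = 2 * 127 + 1 = 255
hanoi(9) = 2 * 255 + 1 = 511
hanoi(10) = 2 * 511 + 1 = 1023
hanoi(11) = 2 * 1023 + 1 = 2047
hanoi(12) = 2 * 2047 + 1 = 4095
hanoi(13) = 2 * 4095 + 1 = 8191
hanoi(14) = 2 * 8191 + 1 = 16383

16383


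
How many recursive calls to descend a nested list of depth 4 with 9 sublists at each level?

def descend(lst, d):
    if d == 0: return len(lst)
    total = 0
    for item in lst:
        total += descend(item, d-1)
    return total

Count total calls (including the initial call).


At depth 0 (root): 1 call
At depth 1: each of 1 parents calls descend on 9 children = 9 calls
At depth 2: each of 9 parents calls descend on 9 children = 81 calls
At depth 3: each of 81 parents calls descend on 9 children = 729 calls
At depth 4: each of 729 parents calls descend on 9 children = 6561 calls
Total: 1 + 9 + 81 + 729 + 6561 = 7381

7381


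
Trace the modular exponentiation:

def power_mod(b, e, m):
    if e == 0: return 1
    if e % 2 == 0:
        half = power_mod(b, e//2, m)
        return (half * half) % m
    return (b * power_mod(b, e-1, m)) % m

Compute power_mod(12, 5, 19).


power_mod(12, 5, 19): e is odd, compute power_mod(12, 4, 19)
  power_mod(12, 4, 19): e is even, compute power_mod(12, 2, 19)
    power_mod(12, 2, 19): e is even, compute power_mod(12, 1, 19)
      power_mod(12, 1, 19): e is odd, compute power_mod(12, 0, 19)
        power_mod(12, 0, 19) = 1
      (12 * 1) % 19 = 12
    half=12, (12*12) % 19 = 11
  half=11, (11*11) % 19 = 7
(12 * 7) % 19 = 8

8


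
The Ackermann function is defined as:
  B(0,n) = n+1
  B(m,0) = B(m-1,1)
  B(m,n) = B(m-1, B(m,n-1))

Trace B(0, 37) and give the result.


B(0, 37) = 38
Result: B(0, 37) = 38

38


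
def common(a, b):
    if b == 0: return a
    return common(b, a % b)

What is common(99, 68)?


common(99, 68) = common(68, 31)
common(68, 31) = common(31, 6)
common(31, 6) = common(6, 1)
common(6, 1) = common(1, 0)
common(1, 0) = 1  (base case)

1


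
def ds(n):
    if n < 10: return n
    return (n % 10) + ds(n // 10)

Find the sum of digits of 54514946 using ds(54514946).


ds(54514946) = 6 + ds(5451494)
ds(5451494) = 4 + ds(545149)
ds(545149) = 9 + ds(54514)
ds(54514) = 4 + ds(5451)
ds(5451) = 1 + ds(545)
ds(545) = 5 + ds(54)
ds(54) = 4 + ds(5)
ds(5) = 5  (base case)
Total: 6 + 4 + 9 + 4 + 1 + 5 + 4 + 5 = 38

38


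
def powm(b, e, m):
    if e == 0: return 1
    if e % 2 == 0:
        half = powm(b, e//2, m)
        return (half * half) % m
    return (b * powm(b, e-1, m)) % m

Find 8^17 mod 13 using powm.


powm(8, 17, 13): e is odd, compute powm(8, 16, 13)
  powm(8, 16, 13): e is even, compute powm(8, 8, 13)
    powm(8, 8, 13): e is even, compute powm(8, 4, 13)
      powm(8, 4, 13): e is even, compute powm(8, 2, 13)
        powm(8, 2, 13): e is even, compute powm(8, 1, 13)
          powm(8, 1, 13): e is odd, compute powm(8, 0, 13)
          powm(8, 0, 13) = 1
          (8 * 1) % 13 = 8
        half=8, (8*8) % 13 = 12
      half=12, (12*12) % 13 = 1
    half=1, (1*1) % 13 = 1
  half=1, (1*1) % 13 = 1
(8 * 1) % 13 = 8

8


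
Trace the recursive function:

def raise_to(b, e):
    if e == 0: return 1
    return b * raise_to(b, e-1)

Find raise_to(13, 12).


raise_to(13, 12)
= 13 * raise_to(13, 11)
= 13 * 13 * raise_to(13, 10)
= 13 * 13 * 13 * raise_to(13, 9)
= 13 * 13 * 13 * 13 * raise_to(13, 8)
= 13 * 13 * 13 * 13 * 13 * raise_to(13, 7)
= 13 * 13 * 13 * 13 * 13 * 13 * raise_to(13, 6)
= 13 * 13 * 13 * 13 * 13 * 13 * 13 * raise_to(13, 5)
= 13 * 13 * 13 * 13 * 13 * 13 * 13 * 13 * raise_to(13, 4)
= 13 * 13 * 13 * 13 * 13 * 13 * 13 * 13 * 13 * raise_to(13, 3)
= 13 * 13 * 13 * 13 * 13 * 13 * 13 * 13 * 13 * 13 * raise_to(13, 2)
= 13 * 13 * 13 * 13 * 13 * 13 * 13 * 13 * 13 * 13 * 13 * raise_to(13, 1)
= 13 * 13 * 13 * 13 * 13 * 13 * 13 * 13 * 13 * 13 * 13 * 13 * raise_to(13, 0)
= 13 * 13 * 13 * 13 * 13 * 13 * 13 * 13 * 13 * 13 * 13 * 13 * 1
= 23298085122481

23298085122481


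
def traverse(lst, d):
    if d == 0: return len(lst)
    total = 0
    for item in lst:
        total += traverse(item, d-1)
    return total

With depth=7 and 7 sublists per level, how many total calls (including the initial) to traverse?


At depth 0 (root): 1 call
At depth 1: each of 1 parents calls traverse on 7 children = 7 calls
At depth 2: each of 7 parents calls traverse on 7 children = 49 calls
At depth 3: each of 49 parents calls traverse on 7 children = 343 calls
At depth 4: each of 343 parents calls traverse on 7 children = 2401 calls
At depth 5: each of 2401 parents calls traverse on 7 children = 16807 calls
At depth 6: each of 16807 parents calls traverse on 7 children = 117649 calls
At depth 7: each of 117649 parents calls traverse on 7 children = 823543 calls
Total: 1 + 7 + 49 + 343 + 2401 + 16807 + 117649 + 823543 = 960800

960800


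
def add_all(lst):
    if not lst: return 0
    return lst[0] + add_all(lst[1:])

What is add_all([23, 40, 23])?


add_all([23, 40, 23]) = 23 + add_all([40, 23])
add_all([40, 23]) = 40 + add_all([23])
add_all([23]) = 23 + add_all([])
add_all([]) = 0  (base case)
Total: 23 + 40 + 23 + 0 = 86

86


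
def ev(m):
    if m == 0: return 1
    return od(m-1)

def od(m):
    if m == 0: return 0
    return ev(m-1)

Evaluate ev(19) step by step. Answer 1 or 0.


ev(19) = od(18)
od(18) = ev(17)
ev(17) = od(16)
od(16) = ev(15)
ev(15) = od(14)
od(14) = ev(13)
ev(13) = od(12)
od(12) = ev(11)
ev(11) = od(10)
od(10) = ev(9)
ev(9) = od(8)
od(8) = ev(7)
ev(7) = od(6)
od(6) = ev(5)
ev(5) = od(4)
od(4) = ev(3)
ev(3) = od(2)
od(2) = ev(1)
ev(1) = od(0)
od(0) = 0  (base case)
Result: 0

0


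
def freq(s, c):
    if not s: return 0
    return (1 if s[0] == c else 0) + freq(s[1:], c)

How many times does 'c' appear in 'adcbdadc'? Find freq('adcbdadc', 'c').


s[0]='a' != 'c' -> 0
s[0]='d' != 'c' -> 0
s[0]='c' == 'c' -> 1
s[0]='b' != 'c' -> 0
s[0]='d' != 'c' -> 0
s[0]='a' != 'c' -> 0
s[0]='d' != 'c' -> 0
s[0]='c' == 'c' -> 1
Sum: 0 + 0 + 1 + 0 + 0 + 0 + 0 + 1 = 2

2


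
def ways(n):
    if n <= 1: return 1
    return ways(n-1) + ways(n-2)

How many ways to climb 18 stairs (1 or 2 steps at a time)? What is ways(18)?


Building up from base cases:
ways(0) = 1
ways(1) = 1
ways(2) = ways(1) + ways(0) = 1 + 1 = 2
ways(3) = ways(2) + ways(1) = 2 + 1 = 3
ways(4) = ways(3) + ways(2) = 3 + 2 = 5
ways(5) = ways(4) + ways(3) = 5 + 3 = 8
ways(6) = ways(5) + ways(4) = 8 + 5 = 13
ways(7) = ways(6) + ways(5) = 13 + 8 = 21
ways(8) = ways(7) + ways(6) = 21 + 13 = 34
ways(9) = ways(8) + ways(7) = 34 + 21 = 55
ways(10) = ways(9) + ways(8) = 55 + 34 = 89
ways(11) = ways(10) + ways(9) = 89 + 55 = 144
ways(12) = ways(11) + ways(10) = 144 + 89 = 233
ways(13) = ways(12) + ways(11) = 233 + 144 = 377
ways(14) = ways(13) + ways(12) = 377 + 233 = 610
ways(15) = ways(14) + ways(13) = 610 + 377 = 987
ways(16) = ways(15) + ways(14) = 987 + 610 = 1597
ways(17) = ways(16) + ways(15) = 1597 + 987 = 2584
ways(18) = ways(17) + ways(16) = 2584 + 1597 = 4181

4181


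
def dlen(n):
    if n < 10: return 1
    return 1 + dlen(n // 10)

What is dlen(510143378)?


dlen(510143378) = 1 + dlen(51014337)
dlen(51014337) = 1 + dlen(5101433)
dlen(5101433) = 1 + dlen(510143)
dlen(510143) = 1 + dlen(51014)
dlen(51014) = 1 + dlen(5101)
dlen(5101) = 1 + dlen(510)
dlen(510) = 1 + dlen(51)
dlen(51) = 1 + dlen(5)
dlen(5) = 1  (base case: 5 < 10)
Unwinding: 1 + 1 + 1 + 1 + 1 + 1 + 1 + 1 + 1 = 9

9


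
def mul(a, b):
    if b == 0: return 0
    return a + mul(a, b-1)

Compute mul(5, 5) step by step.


mul(5, 5) = 5 + mul(5, 4)
mul(5, 4) = 5 + mul(5, 3)
mul(5, 3) = 5 + mul(5, 2)
mul(5, 2) = 5 + mul(5, 1)
mul(5, 1) = 5 + mul(5, 0)
mul(5, 0) = 0  (base case)
Total: 5 + 5 + 5 + 5 + 5 + 0 = 25

25


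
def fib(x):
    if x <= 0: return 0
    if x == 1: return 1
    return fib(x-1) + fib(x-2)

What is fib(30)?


Computing fib(30) bottom-up:
fib(0) = 0
fib(1) = 1
fib(2) = fib(1) + fib(0) = 1 + 0 = 1
fib(3) = fib(2) + fib(1) = 1 + 1 = 2
fib(4) = fib(3) + fib(2) = 2 + 1 = 3
fib(5) = fib(4) + fib(3) = 3 + 2 = 5
fib(6) = fib(5) + fib(4) = 5 + 3 = 8
fib(7) = fib(6) + fib(5) = 8 + 5 = 13
fib(8) = fib(7) + fib(6) = 13 + 8 = 21
fib(9) = fib(8) + fib(7) = 21 + 13 = 34
fib(10) = fib(9) + fib(8) = 34 + 21 = 55
fib(11) = fib(10) + fib(9) = 55 + 34 = 89
fib(12) = fib(11) + fib(10) = 89 + 55 = 144
fib(13) = fib(12) + fib(11) = 144 + 89 = 233
fib(14) = fib(13) + fib(12) = 233 + 144 = 377
fib(15) = fib(14) + fib(13) = 377 + 233 = 610
fib(16) = fib(15) + fib(14) = 610 + 377 = 987
fib(17) = fib(16) + fib(15) = 987 + 610 = 1597
fib(18) = fib(17) + fib(16) = 1597 + 987 = 2584
fib(19) = fib(18) + fib(17) = 2584 + 1597 = 4181
fib(20) = fib(19) + fib(18) = 4181 + 2584 = 6765
fib(21) = fib(20) + fib(19) = 6765 + 4181 = 10946
fib(22) = fib(21) + fib(20) = 10946 + 6765 = 17711
fib(23) = fib(22) + fib(21) = 17711 + 10946 = 28657
fib(24) = fib(23) + fib(22) = 28657 + 17711 = 46368
fib(25) = fib(24) + fib(23) = 46368 + 28657 = 75025
fib(26) = fib(25) + fib(24) = 75025 + 46368 = 121393
fib(27) = fib(26) + fib(25) = 121393 + 75025 = 196418
fib(28) = fib(27) + fib(26) = 196418 + 121393 = 317811
fib(29) = fib(28) + fib(27) = 317811 + 196418 = 514229
fib(30) = fib(29) + fib(28) = 514229 + 317811 = 832040

832040
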